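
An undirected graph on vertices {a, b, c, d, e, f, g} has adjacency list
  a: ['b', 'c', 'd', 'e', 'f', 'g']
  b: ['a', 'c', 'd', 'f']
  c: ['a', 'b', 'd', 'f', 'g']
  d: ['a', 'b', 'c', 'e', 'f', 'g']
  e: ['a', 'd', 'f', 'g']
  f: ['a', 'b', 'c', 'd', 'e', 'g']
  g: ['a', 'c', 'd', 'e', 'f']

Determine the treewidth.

A width-4 tree decomposition is:
Bags: B1 = {a, c, d, f, g}  B2 = {a, d, e, f, g}  B3 = {a, b, c, d, f}
Tree: B1–B2, B1–B3
The largest bag has 5 vertices, giving width 4; this decomposition certifies tw(G) ≤ 4. On the other hand G contains the 5-clique {a, d, e, f, g}. A clique must lie in a single bag of any decomposition, so no decomposition can have width below 4. Therefore the treewidth is 4.

4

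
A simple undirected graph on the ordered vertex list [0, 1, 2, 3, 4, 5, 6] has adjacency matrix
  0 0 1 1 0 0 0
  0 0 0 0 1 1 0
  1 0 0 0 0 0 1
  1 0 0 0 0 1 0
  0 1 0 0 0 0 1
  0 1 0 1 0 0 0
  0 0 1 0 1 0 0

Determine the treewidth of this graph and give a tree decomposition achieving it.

Every bag has size at most 3, so the width is 3 − 1 = 2 and tw(G) ≤ 2. For the lower bound, G contains the cycle 6–4–1–5–3–0–2–6, so G is not a forest; only forests have treewidth ≤ 1, hence tw(G) ≥ 2. The upper and lower bounds meet at 2, so that is the treewidth.

Treewidth 2.
One optimal decomposition is:
Bags: B1 = {1, 4, 6}  B2 = {1, 5, 6}  B3 = {3, 5, 6}  B4 = {0, 3, 6}  B5 = {0, 2, 6}
Tree: B1–B2, B2–B3, B3–B4, B4–B5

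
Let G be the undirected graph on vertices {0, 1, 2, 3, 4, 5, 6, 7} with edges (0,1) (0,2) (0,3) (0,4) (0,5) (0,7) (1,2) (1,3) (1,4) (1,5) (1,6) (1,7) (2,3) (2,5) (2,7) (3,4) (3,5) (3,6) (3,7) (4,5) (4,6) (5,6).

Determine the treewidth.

4

A width-4 tree decomposition is:
Bags: B1 = {0, 1, 2, 3, 5}  B2 = {0, 1, 3, 4, 5}  B3 = {1, 3, 4, 5, 6}  B4 = {0, 1, 2, 3, 7}
Tree: B1–B2, B2–B3, B1–B4
Every bag has size at most 5, so the width is 5 − 1 = 4 and tw(G) ≤ 4. On the other hand G contains the 5-clique {0, 1, 2, 3, 5}. A clique must lie in a single bag of any decomposition, so no decomposition can have width below 4. Combining the bounds, tw(G) = 4.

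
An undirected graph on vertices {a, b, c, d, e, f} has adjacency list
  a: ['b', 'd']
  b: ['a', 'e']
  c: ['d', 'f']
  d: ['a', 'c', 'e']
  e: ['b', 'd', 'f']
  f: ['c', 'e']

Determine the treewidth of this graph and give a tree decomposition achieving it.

Treewidth 2.
One such decomposition:
Bags: B1 = {c, d, f}  B2 = {d, e, f}  B3 = {a, d, e}  B4 = {a, b, e}
Tree: B1–B2, B2–B3, B3–B4

Each bag holds 3 vertices, so the decomposition has width 2, which upper-bounds the treewidth. The edges c–f–e–d–c form a cycle, so G is not a tree and its treewidth is at least 2. The upper and lower bounds meet at 2, so that is the treewidth.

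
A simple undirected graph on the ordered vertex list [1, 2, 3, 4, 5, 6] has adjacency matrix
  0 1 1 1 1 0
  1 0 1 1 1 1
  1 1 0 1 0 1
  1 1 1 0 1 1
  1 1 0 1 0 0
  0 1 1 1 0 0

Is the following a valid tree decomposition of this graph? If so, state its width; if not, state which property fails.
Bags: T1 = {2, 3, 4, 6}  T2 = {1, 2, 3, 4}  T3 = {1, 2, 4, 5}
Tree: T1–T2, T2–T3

Checking the three conditions: (i) the bags cover all of {1, 2, 3, 4, 5, 6}; (ii) for each edge, some bag contains both endpoints; (iii) the bags containing any fixed vertex form a subtree. All hold, so the decomposition is valid with width 4 − 1 = 3.

Yes; width 3.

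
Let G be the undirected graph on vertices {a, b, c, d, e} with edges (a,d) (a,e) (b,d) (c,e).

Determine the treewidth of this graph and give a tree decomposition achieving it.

Treewidth 1.
One such decomposition:
Bags: B1 = {b, d}  B2 = {a, d}  B3 = {a, e}  B4 = {c, e}
Tree: B1–B2, B2–B3, B3–B4

Every bag has size at most 2, so the width is 2 − 1 = 1 and tw(G) ≤ 1. Since G has at least one edge (e.g. b–d), it is not an edgeless graph, so tw(G) ≥ 1. Therefore the treewidth is 1.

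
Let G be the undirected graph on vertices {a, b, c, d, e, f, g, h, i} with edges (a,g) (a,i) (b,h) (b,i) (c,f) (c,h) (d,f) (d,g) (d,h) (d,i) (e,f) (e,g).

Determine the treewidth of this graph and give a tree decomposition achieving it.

Treewidth 3.
One such decomposition:
Bags: B1 = {a, e, g, i}  B2 = {d, e, g, i}  B3 = {d, e, f, i}  B4 = {b, d, f, i}  B5 = {b, d, f, h}  B6 = {b, c, f, h}
Tree: B1–B2, B2–B3, B3–B4, B4–B5, B5–B6

Each bag holds 4 vertices, so the decomposition has width 3, which upper-bounds the treewidth. For the lower bound: the 4 vertex sets {a,e,g}, {i}, {d}, {b,c,f,h} are disjoint, each induces a connected subgraph, and every pair is joined by at least one edge of G. Contracting each set to a single vertex therefore yields K_{4} as a minor, and since treewidth is minor-monotone, tw(G) ≥ tw(K_{4}) = 3. Therefore the treewidth is 3.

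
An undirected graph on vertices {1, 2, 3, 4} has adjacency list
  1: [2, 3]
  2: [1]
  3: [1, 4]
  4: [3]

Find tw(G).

A width-1 tree decomposition is:
Bags: B1 = {3, 4}  B2 = {1, 3}  B3 = {1, 2}
Tree: B1–B2, B2–B3
The largest bag has 2 vertices, giving width 1; this decomposition certifies tw(G) ≤ 1. Any graph with an edge has treewidth ≥ 1, and G has the edge 3–4. Combining the bounds, tw(G) = 1.

1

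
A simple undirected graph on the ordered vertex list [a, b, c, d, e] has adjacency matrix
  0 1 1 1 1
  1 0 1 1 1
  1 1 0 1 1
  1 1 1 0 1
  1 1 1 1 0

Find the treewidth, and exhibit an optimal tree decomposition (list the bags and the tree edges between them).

A single bag containing all 5 vertices is trivially a valid decomposition of width 4. Conversely, {a, b, c, d, e} is a clique of size 5, and the vertices of any clique must share a bag in every tree decomposition; so some bag has ≥ 5 vertices and tw(G) ≥ 4. Therefore the treewidth is 4.

Treewidth 4.
Bags: B1 = {a, b, c, d, e}
Tree: (single bag)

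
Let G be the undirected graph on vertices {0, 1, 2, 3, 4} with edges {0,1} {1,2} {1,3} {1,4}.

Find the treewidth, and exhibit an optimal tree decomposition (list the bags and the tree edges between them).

Treewidth 1.
One such decomposition:
Bags: B1 = {0, 1}  B2 = {1, 4}  B3 = {1, 3}  B4 = {1, 2}
Tree: B1–B2, B2–B3, B2–B4

The largest bag has 2 vertices, giving width 1; this decomposition certifies tw(G) ≤ 1. Since G has at least one edge (e.g. 0–1), it is not an edgeless graph, so tw(G) ≥ 1. The upper and lower bounds meet at 1, so that is the treewidth.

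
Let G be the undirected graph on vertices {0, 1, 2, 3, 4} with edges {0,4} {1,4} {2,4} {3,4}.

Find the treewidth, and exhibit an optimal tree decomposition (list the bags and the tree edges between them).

Treewidth 1.
One optimal decomposition is:
Bags: B1 = {3, 4}  B2 = {0, 4}  B3 = {2, 4}  B4 = {1, 4}
Tree: B1–B2, B1–B3, B2–B4

Each bag holds 2 vertices, so the decomposition has width 1, which upper-bounds the treewidth. Since G has at least one edge (e.g. 3–4), it is not an edgeless graph, so tw(G) ≥ 1. Therefore the treewidth is 1.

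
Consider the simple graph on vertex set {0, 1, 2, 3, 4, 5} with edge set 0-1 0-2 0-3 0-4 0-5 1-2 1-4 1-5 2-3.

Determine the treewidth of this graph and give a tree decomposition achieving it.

Treewidth 2.
One such decomposition:
Bags: B1 = {0, 2, 3}  B2 = {0, 1, 2}  B3 = {0, 1, 4}  B4 = {0, 1, 5}
Tree: B1–B2, B2–B3, B2–B4

Every bag has size at most 3, so the width is 3 − 1 = 2 and tw(G) ≤ 2. On the other hand G contains the 3-clique {0, 1, 2}. A clique must lie in a single bag of any decomposition, so no decomposition can have width below 2. Combining the bounds, tw(G) = 2.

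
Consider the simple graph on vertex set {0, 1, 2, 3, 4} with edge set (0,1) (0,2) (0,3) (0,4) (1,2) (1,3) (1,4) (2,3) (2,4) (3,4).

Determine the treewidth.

A width-4 tree decomposition is:
Bags: B1 = {0, 1, 2, 3, 4}
Tree: (single bag)
A single bag containing all 5 vertices is trivially a valid decomposition of width 4. Conversely, {0, 1, 2, 3, 4} is a clique of size 5, and the vertices of any clique must share a bag in every tree decomposition; so some bag has ≥ 5 vertices and tw(G) ≥ 4. The upper and lower bounds meet at 4, so that is the treewidth.

4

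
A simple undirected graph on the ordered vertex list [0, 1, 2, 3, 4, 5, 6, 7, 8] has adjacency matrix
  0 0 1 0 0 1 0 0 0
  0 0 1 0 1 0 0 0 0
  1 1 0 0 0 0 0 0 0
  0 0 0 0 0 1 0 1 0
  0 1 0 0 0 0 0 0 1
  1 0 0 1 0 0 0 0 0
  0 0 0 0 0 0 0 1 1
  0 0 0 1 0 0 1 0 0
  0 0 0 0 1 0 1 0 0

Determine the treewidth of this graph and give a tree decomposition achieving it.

Every bag has size at most 3, so the width is 3 − 1 = 2 and tw(G) ≤ 2. For the lower bound, G contains the cycle 5–0–2–1–4–8–6–7–3–5, so G is not a forest; only forests have treewidth ≤ 1, hence tw(G) ≥ 2. Hence tw(G) = 2 exactly.

Treewidth 2.
Bags: B1 = {0, 2, 5}  B2 = {1, 2, 5}  B3 = {1, 4, 5}  B4 = {4, 5, 8}  B5 = {5, 6, 8}  B6 = {5, 6, 7}  B7 = {3, 5, 7}
Tree: B1–B2, B2–B3, B3–B4, B4–B5, B5–B6, B6–B7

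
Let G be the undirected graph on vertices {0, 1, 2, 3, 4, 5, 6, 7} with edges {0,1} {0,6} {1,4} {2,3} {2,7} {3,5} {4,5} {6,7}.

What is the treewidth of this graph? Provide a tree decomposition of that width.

Treewidth 2.
One such decomposition:
Bags: B1 = {0, 1, 6}  B2 = {1, 4, 6}  B3 = {4, 5, 6}  B4 = {3, 5, 6}  B5 = {2, 3, 6}  B6 = {2, 6, 7}
Tree: B1–B2, B2–B3, B3–B4, B4–B5, B5–B6

Every bag has size at most 3, so the width is 3 − 1 = 2 and tw(G) ≤ 2. For the lower bound, G contains the cycle 6–0–1–4–5–3–2–7–6, so G is not a forest; only forests have treewidth ≤ 1, hence tw(G) ≥ 2. Combining the bounds, tw(G) = 2.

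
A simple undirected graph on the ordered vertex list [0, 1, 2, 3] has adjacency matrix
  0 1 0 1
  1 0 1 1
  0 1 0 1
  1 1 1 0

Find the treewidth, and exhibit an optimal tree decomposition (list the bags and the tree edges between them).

Treewidth 2.
One such decomposition:
Bags: B1 = {0, 1, 3}  B2 = {1, 2, 3}
Tree: B1–B2

Every bag has size at most 3, so the width is 3 − 1 = 2 and tw(G) ≤ 2. Conversely, {0, 1, 3} is a clique of size 3, and the vertices of any clique must share a bag in every tree decomposition; so some bag has ≥ 3 vertices and tw(G) ≥ 2. Therefore the treewidth is 2.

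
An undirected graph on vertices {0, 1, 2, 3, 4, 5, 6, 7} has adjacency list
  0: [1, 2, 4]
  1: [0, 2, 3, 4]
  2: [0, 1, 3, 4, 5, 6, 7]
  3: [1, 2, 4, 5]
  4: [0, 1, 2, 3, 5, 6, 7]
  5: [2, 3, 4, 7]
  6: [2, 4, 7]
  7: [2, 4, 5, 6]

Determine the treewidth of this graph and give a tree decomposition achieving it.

Treewidth 3.
Bags: B1 = {2, 4, 5, 7}  B2 = {2, 4, 6, 7}  B3 = {2, 3, 4, 5}  B4 = {1, 2, 3, 4}  B5 = {0, 1, 2, 4}
Tree: B1–B2, B1–B3, B3–B4, B4–B5

Each bag holds 4 vertices, so the decomposition has width 3, which upper-bounds the treewidth. On the other hand G contains the 4-clique {0, 1, 2, 4}. A clique must lie in a single bag of any decomposition, so no decomposition can have width below 3. Combining the bounds, tw(G) = 3.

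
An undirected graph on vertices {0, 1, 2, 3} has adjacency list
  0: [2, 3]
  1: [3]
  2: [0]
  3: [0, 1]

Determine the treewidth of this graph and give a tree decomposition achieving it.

Each bag holds 2 vertices, so the decomposition has width 1, which upper-bounds the treewidth. G has an edge, so its treewidth is at least 1. Therefore the treewidth is 1.

Treewidth 1.
One optimal decomposition is:
Bags: B1 = {1, 3}  B2 = {0, 3}  B3 = {0, 2}
Tree: B1–B2, B2–B3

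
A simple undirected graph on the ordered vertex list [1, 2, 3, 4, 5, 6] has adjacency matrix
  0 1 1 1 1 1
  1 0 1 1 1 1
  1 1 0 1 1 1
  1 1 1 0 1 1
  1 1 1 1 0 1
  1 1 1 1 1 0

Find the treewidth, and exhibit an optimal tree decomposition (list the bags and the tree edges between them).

Treewidth 5.
One optimal decomposition is:
Bags: B1 = {1, 2, 3, 4, 5, 6}
Tree: (single bag)

With just one bag of size 6, the width is 6 − 1 = 5, so tw(G) ≤ 5. For the lower bound, the 6 vertices {1, 2, 3, 4, 5, 6} are pairwise adjacent, and any tree decomposition puts a clique entirely inside one bag — forcing width ≥ 5. Combining the bounds, tw(G) = 5.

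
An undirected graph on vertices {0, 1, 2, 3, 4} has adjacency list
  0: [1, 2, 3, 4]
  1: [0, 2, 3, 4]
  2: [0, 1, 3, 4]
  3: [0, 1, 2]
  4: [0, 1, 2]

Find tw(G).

A width-3 tree decomposition is:
Bags: B1 = {0, 1, 2, 4}  B2 = {0, 1, 2, 3}
Tree: B1–B2
Each bag holds 4 vertices, so the decomposition has width 3, which upper-bounds the treewidth. Conversely, {0, 1, 2, 3} is a clique of size 4, and the vertices of any clique must share a bag in every tree decomposition; so some bag has ≥ 4 vertices and tw(G) ≥ 3. Combining the bounds, tw(G) = 3.

3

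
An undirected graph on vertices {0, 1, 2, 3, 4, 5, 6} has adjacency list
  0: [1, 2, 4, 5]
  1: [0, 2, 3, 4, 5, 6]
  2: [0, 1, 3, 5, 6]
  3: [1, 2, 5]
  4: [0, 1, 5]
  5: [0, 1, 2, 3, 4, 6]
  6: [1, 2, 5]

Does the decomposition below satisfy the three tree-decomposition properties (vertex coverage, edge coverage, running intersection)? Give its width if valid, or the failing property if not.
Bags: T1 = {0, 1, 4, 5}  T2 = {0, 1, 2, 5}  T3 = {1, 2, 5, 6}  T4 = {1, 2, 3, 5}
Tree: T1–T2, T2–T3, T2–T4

Yes; width 3.

Checking the three conditions: (i) the bags cover all of {0, 1, 2, 3, 4, 5, 6}; (ii) for each edge, some bag contains both endpoints; (iii) the bags containing any fixed vertex form a subtree. All hold, so the decomposition is valid with width 4 − 1 = 3.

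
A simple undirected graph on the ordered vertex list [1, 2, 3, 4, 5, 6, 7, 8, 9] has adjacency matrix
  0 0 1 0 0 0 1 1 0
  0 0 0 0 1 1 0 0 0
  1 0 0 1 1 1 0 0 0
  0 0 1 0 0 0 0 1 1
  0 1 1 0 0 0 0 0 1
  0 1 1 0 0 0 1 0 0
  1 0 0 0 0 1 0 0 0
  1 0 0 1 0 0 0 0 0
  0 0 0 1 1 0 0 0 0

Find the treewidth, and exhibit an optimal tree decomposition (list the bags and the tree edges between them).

Every bag has size at most 4, so the width is 4 − 1 = 3 and tw(G) ≤ 3. For the lower bound: the 4 vertex sets {1,7,8}, {6}, {3}, {2,4,5,9} are disjoint, each induces a connected subgraph, and every pair is joined by at least one edge of G. Contracting each set to a single vertex therefore yields K_{4} as a minor, and since treewidth is minor-monotone, tw(G) ≥ tw(K_{4}) = 3. Hence tw(G) = 3 exactly.

Treewidth 3.
One optimal decomposition is:
Bags: B1 = {1, 6, 7, 8}  B2 = {1, 3, 6, 8}  B3 = {3, 4, 6, 8}  B4 = {2, 3, 4, 6}  B5 = {2, 3, 4, 5}  B6 = {2, 4, 5, 9}
Tree: B1–B2, B2–B3, B3–B4, B4–B5, B5–B6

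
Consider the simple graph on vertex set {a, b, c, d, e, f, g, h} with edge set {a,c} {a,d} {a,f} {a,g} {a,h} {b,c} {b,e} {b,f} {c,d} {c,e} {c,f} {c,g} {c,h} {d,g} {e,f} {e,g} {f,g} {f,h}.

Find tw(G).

A width-3 tree decomposition is:
Bags: B1 = {c, e, f, g}  B2 = {b, c, e, f}  B3 = {a, c, f, g}  B4 = {a, c, f, h}  B5 = {a, c, d, g}
Tree: B1–B2, B1–B3, B3–B4, B3–B5
Every bag has size at most 4, so the width is 4 − 1 = 3 and tw(G) ≤ 3. On the other hand G contains the 4-clique {a, c, d, g}. A clique must lie in a single bag of any decomposition, so no decomposition can have width below 3. Combining the bounds, tw(G) = 3.

3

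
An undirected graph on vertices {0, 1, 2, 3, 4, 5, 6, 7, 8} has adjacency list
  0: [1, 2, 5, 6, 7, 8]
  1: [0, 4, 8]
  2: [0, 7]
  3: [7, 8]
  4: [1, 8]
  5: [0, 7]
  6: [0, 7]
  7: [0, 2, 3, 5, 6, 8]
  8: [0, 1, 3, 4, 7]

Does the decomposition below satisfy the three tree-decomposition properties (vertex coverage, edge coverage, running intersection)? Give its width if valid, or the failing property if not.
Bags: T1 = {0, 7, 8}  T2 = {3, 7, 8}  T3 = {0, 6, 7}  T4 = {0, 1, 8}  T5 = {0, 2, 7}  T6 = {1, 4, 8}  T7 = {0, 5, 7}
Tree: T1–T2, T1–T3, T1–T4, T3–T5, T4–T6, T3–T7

Yes; width 2.

Checking the three conditions: (i) the bags cover all of {0, 1, 2, 3, 4, 5, 6, 7, 8}; (ii) for each edge, some bag contains both endpoints; (iii) the bags containing any fixed vertex form a subtree. All hold, so the decomposition is valid with width 3 − 1 = 2.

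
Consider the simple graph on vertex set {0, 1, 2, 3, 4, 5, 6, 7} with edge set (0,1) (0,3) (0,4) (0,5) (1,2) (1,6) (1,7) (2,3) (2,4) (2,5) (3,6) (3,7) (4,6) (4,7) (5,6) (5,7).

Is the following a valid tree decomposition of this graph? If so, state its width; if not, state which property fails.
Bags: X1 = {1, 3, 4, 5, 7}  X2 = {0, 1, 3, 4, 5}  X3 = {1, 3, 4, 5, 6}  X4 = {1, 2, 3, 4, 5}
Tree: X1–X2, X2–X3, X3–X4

Yes; width 4.

Every vertex of G appears in some bag (union = {0, 1, 2, 3, 4, 5, 6, 7}); every edge is covered by a bag; and for each vertex v the set of bags containing v is connected in the bag tree. The decomposition is therefore valid. The largest bag has 5 vertices, so the width is 4.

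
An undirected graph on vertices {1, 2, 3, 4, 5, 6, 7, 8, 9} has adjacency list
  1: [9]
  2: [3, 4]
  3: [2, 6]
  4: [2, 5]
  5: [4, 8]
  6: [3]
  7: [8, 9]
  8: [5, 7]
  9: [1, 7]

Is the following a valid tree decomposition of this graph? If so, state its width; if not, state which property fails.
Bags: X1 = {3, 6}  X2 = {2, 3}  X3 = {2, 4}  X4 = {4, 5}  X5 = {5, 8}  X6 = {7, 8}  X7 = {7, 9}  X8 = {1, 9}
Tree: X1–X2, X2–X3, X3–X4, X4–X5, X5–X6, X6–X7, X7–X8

Vertex coverage: the bags together contain {1, 2, 3, 4, 5, 6, 7, 8, 9}, the full vertex set. Edge coverage: each edge of G has both endpoints in at least one bag. Running intersection: for every vertex, the bags containing it form a connected subtree. All three properties hold, so this is a valid tree decomposition of width max|bag| − 1 = 1, and hence tw(G) ≤ 1.

Yes; width 1.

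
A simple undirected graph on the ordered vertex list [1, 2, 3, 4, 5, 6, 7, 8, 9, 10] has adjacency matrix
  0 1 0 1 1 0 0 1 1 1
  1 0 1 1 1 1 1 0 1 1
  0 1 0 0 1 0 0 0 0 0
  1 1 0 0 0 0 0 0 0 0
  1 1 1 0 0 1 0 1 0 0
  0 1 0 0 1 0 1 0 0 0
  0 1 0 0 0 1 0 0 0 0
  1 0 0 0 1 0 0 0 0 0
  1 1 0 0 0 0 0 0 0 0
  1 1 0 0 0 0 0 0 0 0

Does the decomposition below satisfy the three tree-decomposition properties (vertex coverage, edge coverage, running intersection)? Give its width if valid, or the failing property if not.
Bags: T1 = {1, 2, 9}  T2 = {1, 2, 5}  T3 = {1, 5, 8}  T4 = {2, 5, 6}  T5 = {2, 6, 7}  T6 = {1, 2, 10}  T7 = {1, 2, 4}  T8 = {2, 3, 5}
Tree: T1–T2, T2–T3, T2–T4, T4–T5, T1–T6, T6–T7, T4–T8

Vertex coverage: the bags together contain {1, 2, 3, 4, 5, 6, 7, 8, 9, 10}, the full vertex set. Edge coverage: each edge of G has both endpoints in at least one bag. Running intersection: for every vertex, the bags containing it form a connected subtree. All three properties hold, so this is a valid tree decomposition of width max|bag| − 1 = 2, and hence tw(G) ≤ 2.

Yes; width 2.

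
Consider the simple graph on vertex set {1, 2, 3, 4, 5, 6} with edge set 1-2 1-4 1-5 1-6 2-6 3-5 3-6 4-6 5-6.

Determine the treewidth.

2

A width-2 tree decomposition is:
Bags: B1 = {1, 4, 6}  B2 = {1, 5, 6}  B3 = {1, 2, 6}  B4 = {3, 5, 6}
Tree: B1–B2, B2–B3, B2–B4
Every bag has size at most 3, so the width is 3 − 1 = 2 and tw(G) ≤ 2. On the other hand G contains the 3-clique {1, 2, 6}. A clique must lie in a single bag of any decomposition, so no decomposition can have width below 2. Hence tw(G) = 2 exactly.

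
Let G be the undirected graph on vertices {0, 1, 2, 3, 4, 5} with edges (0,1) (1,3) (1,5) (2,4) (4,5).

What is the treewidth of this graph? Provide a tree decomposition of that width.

The largest bag has 2 vertices, giving width 1; this decomposition certifies tw(G) ≤ 1. Since G has at least one edge (e.g. 1–0), it is not an edgeless graph, so tw(G) ≥ 1. The upper and lower bounds meet at 1, so that is the treewidth.

Treewidth 1.
One optimal decomposition is:
Bags: B1 = {0, 1}  B2 = {1, 5}  B3 = {1, 3}  B4 = {4, 5}  B5 = {2, 4}
Tree: B1–B2, B1–B3, B2–B4, B4–B5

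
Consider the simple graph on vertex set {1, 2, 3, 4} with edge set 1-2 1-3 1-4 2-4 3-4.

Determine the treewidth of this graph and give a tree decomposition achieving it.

Treewidth 2.
One optimal decomposition is:
Bags: B1 = {1, 3, 4}  B2 = {1, 2, 4}
Tree: B1–B2

The largest bag has 3 vertices, giving width 2; this decomposition certifies tw(G) ≤ 2. On the other hand G contains the 3-clique {1, 2, 4}. A clique must lie in a single bag of any decomposition, so no decomposition can have width below 2. Hence tw(G) = 2 exactly.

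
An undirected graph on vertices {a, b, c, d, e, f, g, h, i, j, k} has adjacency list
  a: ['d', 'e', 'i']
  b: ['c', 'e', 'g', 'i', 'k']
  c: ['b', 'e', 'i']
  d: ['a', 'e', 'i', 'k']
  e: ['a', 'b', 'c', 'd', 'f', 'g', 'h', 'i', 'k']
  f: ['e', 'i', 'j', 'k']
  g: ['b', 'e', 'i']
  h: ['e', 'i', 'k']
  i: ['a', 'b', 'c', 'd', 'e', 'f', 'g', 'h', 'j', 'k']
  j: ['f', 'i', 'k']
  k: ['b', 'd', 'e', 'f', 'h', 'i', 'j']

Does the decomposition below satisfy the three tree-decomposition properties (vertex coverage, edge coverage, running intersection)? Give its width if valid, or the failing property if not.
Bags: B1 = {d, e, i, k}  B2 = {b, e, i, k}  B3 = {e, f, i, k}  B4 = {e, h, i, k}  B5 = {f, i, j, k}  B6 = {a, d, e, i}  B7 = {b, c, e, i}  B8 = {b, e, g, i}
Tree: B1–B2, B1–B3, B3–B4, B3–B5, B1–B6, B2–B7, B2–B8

Vertex coverage: the bags together contain {a, b, c, d, e, f, g, h, i, j, k}, the full vertex set. Edge coverage: each edge of G has both endpoints in at least one bag. Running intersection: for every vertex, the bags containing it form a connected subtree. All three properties hold, so this is a valid tree decomposition of width max|bag| − 1 = 3, and hence tw(G) ≤ 3.

Yes; width 3.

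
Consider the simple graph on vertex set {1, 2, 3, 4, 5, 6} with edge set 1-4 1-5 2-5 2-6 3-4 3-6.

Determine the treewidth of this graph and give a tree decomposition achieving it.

Treewidth 2.
Bags: B1 = {1, 3, 4}  B2 = {1, 3, 5}  B3 = {2, 3, 5}  B4 = {2, 3, 6}
Tree: B1–B2, B2–B3, B3–B4

The largest bag has 3 vertices, giving width 2; this decomposition certifies tw(G) ≤ 2. Since 3–4–1–5–2–6–3 is a cycle in G, G is not acyclic. Forests are exactly the graphs of treewidth ≤ 1, so tw(G) ≥ 2. Combining the bounds, tw(G) = 2.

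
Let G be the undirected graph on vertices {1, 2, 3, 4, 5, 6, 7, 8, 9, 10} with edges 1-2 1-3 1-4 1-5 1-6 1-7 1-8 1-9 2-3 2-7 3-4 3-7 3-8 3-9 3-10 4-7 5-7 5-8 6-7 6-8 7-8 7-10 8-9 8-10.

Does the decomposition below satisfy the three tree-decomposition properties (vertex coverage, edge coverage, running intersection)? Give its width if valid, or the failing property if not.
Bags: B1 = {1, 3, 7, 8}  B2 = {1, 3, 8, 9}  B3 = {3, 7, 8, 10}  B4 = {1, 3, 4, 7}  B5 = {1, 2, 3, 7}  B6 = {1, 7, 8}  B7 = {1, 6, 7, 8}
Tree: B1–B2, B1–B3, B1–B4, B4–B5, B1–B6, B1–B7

No — vertex 5 appears in no bag.

A tree decomposition must satisfy three properties: every vertex lies in some bag; for every edge, both endpoints lie together in some bag; and for every vertex, the bags containing it form a connected subtree. Here vertex 5 appears in no bag, so the decomposition is invalid.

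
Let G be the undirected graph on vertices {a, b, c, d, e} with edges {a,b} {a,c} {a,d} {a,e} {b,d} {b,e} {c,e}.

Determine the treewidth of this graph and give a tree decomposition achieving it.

Treewidth 2.
Bags: B1 = {a, c, e}  B2 = {a, b, e}  B3 = {a, b, d}
Tree: B1–B2, B2–B3

Every bag has size at most 3, so the width is 3 − 1 = 2 and tw(G) ≤ 2. Conversely, {a, b, d} is a clique of size 3, and the vertices of any clique must share a bag in every tree decomposition; so some bag has ≥ 3 vertices and tw(G) ≥ 2. Hence tw(G) = 2 exactly.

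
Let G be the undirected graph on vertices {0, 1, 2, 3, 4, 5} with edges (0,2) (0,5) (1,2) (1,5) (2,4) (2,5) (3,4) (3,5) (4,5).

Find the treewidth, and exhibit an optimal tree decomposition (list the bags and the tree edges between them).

Treewidth 2.
One such decomposition:
Bags: B1 = {2, 4, 5}  B2 = {3, 4, 5}  B3 = {0, 2, 5}  B4 = {1, 2, 5}
Tree: B1–B2, B1–B3, B3–B4

The largest bag has 3 vertices, giving width 2; this decomposition certifies tw(G) ≤ 2. On the other hand G contains the 3-clique {0, 2, 5}. A clique must lie in a single bag of any decomposition, so no decomposition can have width below 2. The upper and lower bounds meet at 2, so that is the treewidth.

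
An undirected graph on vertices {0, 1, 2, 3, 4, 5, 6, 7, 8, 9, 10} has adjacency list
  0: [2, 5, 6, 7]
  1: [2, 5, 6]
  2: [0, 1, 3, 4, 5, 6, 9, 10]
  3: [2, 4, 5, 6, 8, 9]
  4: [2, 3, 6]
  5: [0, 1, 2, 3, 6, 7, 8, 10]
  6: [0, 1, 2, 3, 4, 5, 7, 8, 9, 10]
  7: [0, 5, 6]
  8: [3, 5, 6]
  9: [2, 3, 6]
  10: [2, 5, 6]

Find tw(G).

A width-3 tree decomposition is:
Bags: B1 = {2, 3, 5, 6}  B2 = {2, 5, 6, 10}  B3 = {3, 5, 6, 8}  B4 = {2, 3, 6, 9}  B5 = {2, 3, 4, 6}  B6 = {0, 2, 5, 6}  B7 = {1, 2, 5, 6}  B8 = {0, 5, 6, 7}
Tree: B1–B2, B1–B3, B1–B4, B1–B5, B1–B6, B6–B7, B6–B8
The largest bag has 4 vertices, giving width 3; this decomposition certifies tw(G) ≤ 3. Conversely, {3, 5, 6, 8} is a clique of size 4, and the vertices of any clique must share a bag in every tree decomposition; so some bag has ≥ 4 vertices and tw(G) ≥ 3. Hence tw(G) = 3 exactly.

3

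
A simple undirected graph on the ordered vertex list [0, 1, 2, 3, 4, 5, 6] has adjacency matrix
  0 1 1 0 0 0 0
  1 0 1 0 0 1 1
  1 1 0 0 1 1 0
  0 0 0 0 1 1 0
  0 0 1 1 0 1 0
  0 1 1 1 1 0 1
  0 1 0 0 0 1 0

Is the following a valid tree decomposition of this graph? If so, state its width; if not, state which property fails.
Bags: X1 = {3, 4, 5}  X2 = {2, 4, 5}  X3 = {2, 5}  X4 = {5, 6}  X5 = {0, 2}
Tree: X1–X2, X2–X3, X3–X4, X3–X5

No — vertex 1 appears in no bag.

A tree decomposition must satisfy three properties: every vertex lies in some bag; for every edge, both endpoints lie together in some bag; and for every vertex, the bags containing it form a connected subtree. Here vertex 1 appears in no bag, so the decomposition is invalid.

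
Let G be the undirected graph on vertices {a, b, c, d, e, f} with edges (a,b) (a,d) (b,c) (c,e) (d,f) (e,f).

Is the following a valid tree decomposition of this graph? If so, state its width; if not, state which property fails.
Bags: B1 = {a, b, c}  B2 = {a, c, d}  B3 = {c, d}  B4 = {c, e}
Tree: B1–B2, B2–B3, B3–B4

No — vertex f appears in no bag.

A tree decomposition must satisfy three properties: every vertex lies in some bag; for every edge, both endpoints lie together in some bag; and for every vertex, the bags containing it form a connected subtree. Here vertex f appears in no bag, so the decomposition is invalid.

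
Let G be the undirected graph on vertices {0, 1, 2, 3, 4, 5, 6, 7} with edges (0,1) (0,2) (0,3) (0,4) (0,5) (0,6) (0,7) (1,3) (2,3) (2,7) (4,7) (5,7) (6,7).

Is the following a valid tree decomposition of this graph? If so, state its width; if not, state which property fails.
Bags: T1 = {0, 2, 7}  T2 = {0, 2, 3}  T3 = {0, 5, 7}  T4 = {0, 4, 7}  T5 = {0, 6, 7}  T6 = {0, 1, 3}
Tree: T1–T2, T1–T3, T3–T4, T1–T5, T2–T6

Yes; width 2.

Vertex coverage: the bags together contain {0, 1, 2, 3, 4, 5, 6, 7}, the full vertex set. Edge coverage: each edge of G has both endpoints in at least one bag. Running intersection: for every vertex, the bags containing it form a connected subtree. All three properties hold, so this is a valid tree decomposition of width max|bag| − 1 = 2, and hence tw(G) ≤ 2.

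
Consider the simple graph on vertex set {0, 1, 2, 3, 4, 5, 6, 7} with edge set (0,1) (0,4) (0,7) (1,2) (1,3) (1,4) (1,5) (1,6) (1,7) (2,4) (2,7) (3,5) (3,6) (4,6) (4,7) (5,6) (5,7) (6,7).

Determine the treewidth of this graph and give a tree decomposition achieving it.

Each bag holds 4 vertices, so the decomposition has width 3, which upper-bounds the treewidth. On the other hand G contains the 4-clique {1, 3, 5, 6}. A clique must lie in a single bag of any decomposition, so no decomposition can have width below 3. Combining the bounds, tw(G) = 3.

Treewidth 3.
Bags: B1 = {1, 2, 4, 7}  B2 = {1, 4, 6, 7}  B3 = {1, 5, 6, 7}  B4 = {0, 1, 4, 7}  B5 = {1, 3, 5, 6}
Tree: B1–B2, B2–B3, B1–B4, B3–B5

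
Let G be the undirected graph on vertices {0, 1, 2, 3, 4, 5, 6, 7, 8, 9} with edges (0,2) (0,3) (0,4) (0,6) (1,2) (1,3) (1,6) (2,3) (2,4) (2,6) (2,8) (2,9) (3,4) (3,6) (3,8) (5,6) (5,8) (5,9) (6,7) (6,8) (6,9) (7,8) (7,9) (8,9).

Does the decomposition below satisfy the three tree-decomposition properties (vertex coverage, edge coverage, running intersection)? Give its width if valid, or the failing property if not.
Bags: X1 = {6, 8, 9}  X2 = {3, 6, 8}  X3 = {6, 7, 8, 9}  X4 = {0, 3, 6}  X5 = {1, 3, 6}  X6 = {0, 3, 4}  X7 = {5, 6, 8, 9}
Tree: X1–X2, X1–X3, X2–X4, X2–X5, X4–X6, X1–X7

No — vertex 2 appears in no bag.

A tree decomposition must satisfy three properties: every vertex lies in some bag; for every edge, both endpoints lie together in some bag; and for every vertex, the bags containing it form a connected subtree. Here vertex 2 appears in no bag, so the decomposition is invalid.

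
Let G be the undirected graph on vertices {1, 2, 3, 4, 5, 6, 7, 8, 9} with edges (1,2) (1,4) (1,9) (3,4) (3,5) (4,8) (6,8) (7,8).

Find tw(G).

A width-1 tree decomposition is:
Bags: B1 = {1, 4}  B2 = {1, 2}  B3 = {1, 9}  B4 = {3, 4}  B5 = {4, 8}  B6 = {6, 8}  B7 = {3, 5}  B8 = {7, 8}
Tree: B1–B2, B2–B3, B1–B4, B4–B5, B5–B6, B4–B7, B6–B8
Every bag has size at most 2, so the width is 2 − 1 = 1 and tw(G) ≤ 1. G has an edge, so its treewidth is at least 1. Hence tw(G) = 1 exactly.

1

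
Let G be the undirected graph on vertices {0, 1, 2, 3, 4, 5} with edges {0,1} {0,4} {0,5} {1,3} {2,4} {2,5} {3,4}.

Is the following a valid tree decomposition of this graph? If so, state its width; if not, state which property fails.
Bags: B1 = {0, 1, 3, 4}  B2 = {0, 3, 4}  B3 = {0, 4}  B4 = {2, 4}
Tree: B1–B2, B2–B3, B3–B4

A tree decomposition must satisfy three properties: every vertex lies in some bag; for every edge, both endpoints lie together in some bag; and for every vertex, the bags containing it form a connected subtree. Here vertex 5 appears in no bag, so the decomposition is invalid.

No — vertex 5 appears in no bag.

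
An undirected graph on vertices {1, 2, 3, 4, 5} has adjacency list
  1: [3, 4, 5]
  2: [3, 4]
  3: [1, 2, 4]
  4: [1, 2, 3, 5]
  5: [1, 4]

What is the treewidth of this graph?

A width-2 tree decomposition is:
Bags: B1 = {1, 3, 4}  B2 = {2, 3, 4}  B3 = {1, 4, 5}
Tree: B1–B2, B1–B3
The largest bag has 3 vertices, giving width 2; this decomposition certifies tw(G) ≤ 2. Conversely, {1, 3, 4} is a clique of size 3, and the vertices of any clique must share a bag in every tree decomposition; so some bag has ≥ 3 vertices and tw(G) ≥ 2. Therefore the treewidth is 2.

2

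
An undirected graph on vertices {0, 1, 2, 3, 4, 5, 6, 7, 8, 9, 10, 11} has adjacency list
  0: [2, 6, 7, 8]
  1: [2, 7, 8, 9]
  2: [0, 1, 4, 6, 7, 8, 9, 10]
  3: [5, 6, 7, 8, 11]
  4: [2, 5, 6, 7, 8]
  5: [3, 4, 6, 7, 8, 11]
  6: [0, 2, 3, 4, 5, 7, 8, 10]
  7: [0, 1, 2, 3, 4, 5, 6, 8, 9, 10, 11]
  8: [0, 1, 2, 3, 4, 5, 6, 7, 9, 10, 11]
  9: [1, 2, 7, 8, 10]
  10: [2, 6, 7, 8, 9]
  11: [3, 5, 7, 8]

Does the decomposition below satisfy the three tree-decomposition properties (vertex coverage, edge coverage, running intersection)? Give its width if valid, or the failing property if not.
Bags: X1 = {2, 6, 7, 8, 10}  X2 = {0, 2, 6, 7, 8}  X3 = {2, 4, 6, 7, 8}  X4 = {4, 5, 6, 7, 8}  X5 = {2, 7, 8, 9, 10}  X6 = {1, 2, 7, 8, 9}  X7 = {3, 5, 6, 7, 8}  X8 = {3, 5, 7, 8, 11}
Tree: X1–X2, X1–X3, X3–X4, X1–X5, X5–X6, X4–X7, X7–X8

Every vertex of G appears in some bag (union = {0, 1, 2, 3, 4, 5, 6, 7, 8, 9, 10, 11}); every edge is covered by a bag; and for each vertex v the set of bags containing v is connected in the bag tree. The decomposition is therefore valid. The largest bag has 5 vertices, so the width is 4.

Yes; width 4.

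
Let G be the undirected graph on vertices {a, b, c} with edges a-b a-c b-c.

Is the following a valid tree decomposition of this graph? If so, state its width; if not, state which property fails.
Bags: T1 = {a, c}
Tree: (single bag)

No — vertex b appears in no bag.

A tree decomposition must satisfy three properties: every vertex lies in some bag; for every edge, both endpoints lie together in some bag; and for every vertex, the bags containing it form a connected subtree. Here vertex b appears in no bag, so the decomposition is invalid.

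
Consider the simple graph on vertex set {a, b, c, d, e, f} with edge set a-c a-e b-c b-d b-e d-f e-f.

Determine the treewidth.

2

A width-2 tree decomposition is:
Bags: B1 = {a, c, e}  B2 = {b, c, e}  B3 = {b, e, f}  B4 = {b, d, f}
Tree: B1–B2, B2–B3, B3–B4
Each bag holds 3 vertices, so the decomposition has width 2, which upper-bounds the treewidth. The edges a–c–b–e–a form a cycle, so G is not a tree and its treewidth is at least 2. Combining the bounds, tw(G) = 2.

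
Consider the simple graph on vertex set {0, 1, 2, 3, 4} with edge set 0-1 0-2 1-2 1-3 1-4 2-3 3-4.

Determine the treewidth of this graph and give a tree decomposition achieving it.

Treewidth 2.
One optimal decomposition is:
Bags: B1 = {1, 2, 3}  B2 = {0, 1, 2}  B3 = {1, 3, 4}
Tree: B1–B2, B1–B3

Each bag holds 3 vertices, so the decomposition has width 2, which upper-bounds the treewidth. For the lower bound, the 3 vertices {0, 1, 2} are pairwise adjacent, and any tree decomposition puts a clique entirely inside one bag — forcing width ≥ 2. Hence tw(G) = 2 exactly.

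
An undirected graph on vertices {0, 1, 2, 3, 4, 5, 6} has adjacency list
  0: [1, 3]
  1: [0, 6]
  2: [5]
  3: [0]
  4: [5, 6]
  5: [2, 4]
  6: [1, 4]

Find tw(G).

A width-1 tree decomposition is:
Bags: B1 = {0, 3}  B2 = {0, 1}  B3 = {1, 6}  B4 = {4, 6}  B5 = {4, 5}  B6 = {2, 5}
Tree: B1–B2, B2–B3, B3–B4, B4–B5, B5–B6
The largest bag has 2 vertices, giving width 1; this decomposition certifies tw(G) ≤ 1. Any graph with an edge has treewidth ≥ 1, and G has the edge 3–0. The upper and lower bounds meet at 1, so that is the treewidth.

1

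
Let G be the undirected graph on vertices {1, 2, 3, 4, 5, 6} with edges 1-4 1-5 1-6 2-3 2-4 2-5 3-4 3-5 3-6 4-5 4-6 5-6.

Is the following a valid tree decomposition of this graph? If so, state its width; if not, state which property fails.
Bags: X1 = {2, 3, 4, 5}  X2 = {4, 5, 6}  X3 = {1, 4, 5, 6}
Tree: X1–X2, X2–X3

A tree decomposition must satisfy three properties: every vertex lies in some bag; for every edge, both endpoints lie together in some bag; and for every vertex, the bags containing it form a connected subtree. Here edge (3,6) lies in no bag, so the decomposition is invalid.

No — edge (3,6) lies in no bag.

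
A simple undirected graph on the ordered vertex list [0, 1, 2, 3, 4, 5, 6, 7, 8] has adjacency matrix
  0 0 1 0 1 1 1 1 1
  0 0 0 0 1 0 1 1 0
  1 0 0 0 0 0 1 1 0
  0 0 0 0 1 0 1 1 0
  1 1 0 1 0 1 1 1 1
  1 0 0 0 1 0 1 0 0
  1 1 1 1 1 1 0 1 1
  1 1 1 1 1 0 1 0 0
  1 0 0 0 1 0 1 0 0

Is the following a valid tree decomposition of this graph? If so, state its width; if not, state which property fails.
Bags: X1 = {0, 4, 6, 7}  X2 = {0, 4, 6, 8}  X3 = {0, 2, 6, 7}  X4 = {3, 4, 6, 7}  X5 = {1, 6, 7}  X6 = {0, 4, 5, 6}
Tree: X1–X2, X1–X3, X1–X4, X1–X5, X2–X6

A tree decomposition must satisfy three properties: every vertex lies in some bag; for every edge, both endpoints lie together in some bag; and for every vertex, the bags containing it form a connected subtree. Here edge (4,1) lies in no bag, so the decomposition is invalid.

No — edge (4,1) lies in no bag.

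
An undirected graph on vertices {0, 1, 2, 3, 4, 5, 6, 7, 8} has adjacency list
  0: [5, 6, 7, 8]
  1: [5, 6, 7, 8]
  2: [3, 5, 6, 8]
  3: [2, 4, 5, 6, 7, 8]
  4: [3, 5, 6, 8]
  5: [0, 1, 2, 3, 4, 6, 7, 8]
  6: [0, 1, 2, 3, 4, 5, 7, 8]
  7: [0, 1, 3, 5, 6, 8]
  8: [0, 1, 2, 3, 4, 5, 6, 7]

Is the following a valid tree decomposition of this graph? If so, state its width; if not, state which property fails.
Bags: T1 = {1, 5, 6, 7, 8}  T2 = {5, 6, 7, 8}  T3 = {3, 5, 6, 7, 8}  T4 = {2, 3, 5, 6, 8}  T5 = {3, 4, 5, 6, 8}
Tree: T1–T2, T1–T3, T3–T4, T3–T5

A tree decomposition must satisfy three properties: every vertex lies in some bag; for every edge, both endpoints lie together in some bag; and for every vertex, the bags containing it form a connected subtree. Here vertex 0 appears in no bag, so the decomposition is invalid.

No — vertex 0 appears in no bag.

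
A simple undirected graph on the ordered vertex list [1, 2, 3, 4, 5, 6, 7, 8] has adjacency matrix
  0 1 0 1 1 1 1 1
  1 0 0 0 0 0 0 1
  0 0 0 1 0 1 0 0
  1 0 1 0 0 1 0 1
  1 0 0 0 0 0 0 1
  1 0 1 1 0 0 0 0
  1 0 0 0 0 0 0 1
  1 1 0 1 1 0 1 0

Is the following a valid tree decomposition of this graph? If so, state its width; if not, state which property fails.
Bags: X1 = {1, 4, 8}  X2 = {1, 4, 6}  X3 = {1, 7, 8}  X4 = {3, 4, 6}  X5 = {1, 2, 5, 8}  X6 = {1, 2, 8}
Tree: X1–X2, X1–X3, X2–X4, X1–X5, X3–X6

No — bags containing vertex 2 are not connected in the tree.

A tree decomposition must satisfy three properties: every vertex lies in some bag; for every edge, both endpoints lie together in some bag; and for every vertex, the bags containing it form a connected subtree. Here bags containing vertex 2 are not connected in the tree, so the decomposition is invalid.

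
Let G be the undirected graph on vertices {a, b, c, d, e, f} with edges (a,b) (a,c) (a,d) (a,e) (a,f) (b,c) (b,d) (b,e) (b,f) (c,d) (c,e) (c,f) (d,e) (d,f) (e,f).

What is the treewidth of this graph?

5

A width-5 tree decomposition is:
Bags: B1 = {a, b, c, d, e, f}
Tree: (single bag)
A single bag containing all 6 vertices is trivially a valid decomposition of width 5. On the other hand G contains the 6-clique {a, b, c, d, e, f}. A clique must lie in a single bag of any decomposition, so no decomposition can have width below 5. Therefore the treewidth is 5.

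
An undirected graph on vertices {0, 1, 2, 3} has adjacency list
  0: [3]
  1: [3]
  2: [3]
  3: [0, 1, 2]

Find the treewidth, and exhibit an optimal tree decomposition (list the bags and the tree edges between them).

The largest bag has 2 vertices, giving width 1; this decomposition certifies tw(G) ≤ 1. G has an edge, so its treewidth is at least 1. Hence tw(G) = 1 exactly.

Treewidth 1.
One optimal decomposition is:
Bags: B1 = {0, 3}  B2 = {1, 3}  B3 = {2, 3}
Tree: B1–B2, B2–B3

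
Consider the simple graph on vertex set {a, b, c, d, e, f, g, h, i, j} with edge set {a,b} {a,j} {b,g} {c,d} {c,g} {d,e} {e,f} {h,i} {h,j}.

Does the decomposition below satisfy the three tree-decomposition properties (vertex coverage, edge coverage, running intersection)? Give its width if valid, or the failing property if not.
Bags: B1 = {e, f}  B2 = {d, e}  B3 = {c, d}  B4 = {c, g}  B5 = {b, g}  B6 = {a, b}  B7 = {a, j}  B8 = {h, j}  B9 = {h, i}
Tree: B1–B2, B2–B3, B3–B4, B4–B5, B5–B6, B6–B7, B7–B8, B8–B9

Yes; width 1.

Checking the three conditions: (i) the bags cover all of {a, b, c, d, e, f, g, h, i, j}; (ii) for each edge, some bag contains both endpoints; (iii) the bags containing any fixed vertex form a subtree. All hold, so the decomposition is valid with width 2 − 1 = 1.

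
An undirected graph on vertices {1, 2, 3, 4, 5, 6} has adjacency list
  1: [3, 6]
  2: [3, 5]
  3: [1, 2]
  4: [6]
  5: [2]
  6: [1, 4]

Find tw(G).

1

A width-1 tree decomposition is:
Bags: B1 = {4, 6}  B2 = {1, 6}  B3 = {1, 3}  B4 = {2, 3}  B5 = {2, 5}
Tree: B1–B2, B2–B3, B3–B4, B4–B5
Each bag holds 2 vertices, so the decomposition has width 1, which upper-bounds the treewidth. Since G has at least one edge (e.g. 4–6), it is not an edgeless graph, so tw(G) ≥ 1. Hence tw(G) = 1 exactly.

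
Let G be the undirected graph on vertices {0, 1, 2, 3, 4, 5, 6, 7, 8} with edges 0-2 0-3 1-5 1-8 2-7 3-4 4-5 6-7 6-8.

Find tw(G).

2

A width-2 tree decomposition is:
Bags: B1 = {1, 6, 8}  B2 = {1, 6, 7}  B3 = {1, 2, 7}  B4 = {0, 1, 2}  B5 = {0, 1, 3}  B6 = {1, 3, 4}  B7 = {1, 4, 5}
Tree: B1–B2, B2–B3, B3–B4, B4–B5, B5–B6, B6–B7
Each bag holds 3 vertices, so the decomposition has width 2, which upper-bounds the treewidth. Since 1–8–6–7–2–0–3–4–5–1 is a cycle in G, G is not acyclic. Forests are exactly the graphs of treewidth ≤ 1, so tw(G) ≥ 2. Therefore the treewidth is 2.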